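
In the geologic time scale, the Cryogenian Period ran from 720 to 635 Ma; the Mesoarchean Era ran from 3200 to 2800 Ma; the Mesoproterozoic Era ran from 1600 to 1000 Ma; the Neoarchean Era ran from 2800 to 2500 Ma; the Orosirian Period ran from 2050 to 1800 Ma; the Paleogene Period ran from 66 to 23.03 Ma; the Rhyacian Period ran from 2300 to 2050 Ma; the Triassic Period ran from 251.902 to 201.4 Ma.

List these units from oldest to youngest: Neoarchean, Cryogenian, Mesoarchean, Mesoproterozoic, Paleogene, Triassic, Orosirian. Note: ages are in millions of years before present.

Sorting by start age (descending Ma, since larger Ma = older): Mesoarchean began 3200, Neoarchean began 2800, Orosirian began 2050, Mesoproterozoic began 1600, Cryogenian began 720, Triassic began 251.902, Paleogene began 66.

Mesoarchean, Neoarchean, Orosirian, Mesoproterozoic, Cryogenian, Triassic, Paleogene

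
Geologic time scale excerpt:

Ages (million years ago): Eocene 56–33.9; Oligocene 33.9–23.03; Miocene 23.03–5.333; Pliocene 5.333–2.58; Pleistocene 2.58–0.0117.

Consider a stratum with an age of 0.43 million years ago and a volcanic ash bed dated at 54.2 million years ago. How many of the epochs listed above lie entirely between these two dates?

The older date is 54.2 Ma and the younger is 0.43 Ma.
Epochs with start < 54.2 and end > 0.43 Ma: Oligocene (33.9–23.03), Miocene (23.03–5.333), Pliocene (5.333–2.58).
That is 3 complete epochs.

3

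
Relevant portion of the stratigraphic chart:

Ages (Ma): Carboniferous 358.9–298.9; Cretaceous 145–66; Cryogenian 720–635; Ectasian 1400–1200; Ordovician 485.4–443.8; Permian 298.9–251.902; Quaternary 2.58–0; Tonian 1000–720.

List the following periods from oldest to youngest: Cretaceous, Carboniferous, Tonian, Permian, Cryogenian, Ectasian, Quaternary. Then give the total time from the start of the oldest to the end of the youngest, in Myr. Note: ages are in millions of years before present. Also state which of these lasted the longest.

Ectasian → Tonian → Cryogenian → Carboniferous → Permian → Cretaceous → Quaternary; total span 1400 Myr; longest is Tonian

From the excerpt: Cretaceous 145–66; Carboniferous 358.9–298.9; Tonian 1000–720; Permian 298.9–251.902; Cryogenian 720–635; Ectasian 1400–1200; Quaternary 2.58–0 (Ma).
Larger Ma is earlier, so the oldest is Ectasian and the youngest is Quaternary; oldest to youngest: Ectasian, Tonian, Cryogenian, Carboniferous, Permian, Cretaceous, Quaternary.
Oldest start 1400 minus youngest end 0 gives 1400 Myr overall.
Individual lengths (start − end): Cryogenian 85; Tonian 280; Cretaceous 79; Carboniferous 60; Permian 46.998; Ectasian 200; Quaternary 2.58. The largest is Tonian at 280 Myr.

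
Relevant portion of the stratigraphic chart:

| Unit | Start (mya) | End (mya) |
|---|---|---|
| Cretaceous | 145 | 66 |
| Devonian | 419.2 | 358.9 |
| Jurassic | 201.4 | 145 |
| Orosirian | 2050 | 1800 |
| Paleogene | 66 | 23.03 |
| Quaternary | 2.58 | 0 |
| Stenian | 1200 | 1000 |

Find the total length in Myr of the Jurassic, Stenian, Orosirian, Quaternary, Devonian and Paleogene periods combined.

612.25 million years

Each duration: Jurassic = 56.4; Stenian = 200; Orosirian = 250; Quaternary = 2.58; Devonian = 60.3; Paleogene = 42.97.
Sum: 56.4 + 200 + 250 + 2.58 + 60.3 + 42.97 = 612.25 Myr.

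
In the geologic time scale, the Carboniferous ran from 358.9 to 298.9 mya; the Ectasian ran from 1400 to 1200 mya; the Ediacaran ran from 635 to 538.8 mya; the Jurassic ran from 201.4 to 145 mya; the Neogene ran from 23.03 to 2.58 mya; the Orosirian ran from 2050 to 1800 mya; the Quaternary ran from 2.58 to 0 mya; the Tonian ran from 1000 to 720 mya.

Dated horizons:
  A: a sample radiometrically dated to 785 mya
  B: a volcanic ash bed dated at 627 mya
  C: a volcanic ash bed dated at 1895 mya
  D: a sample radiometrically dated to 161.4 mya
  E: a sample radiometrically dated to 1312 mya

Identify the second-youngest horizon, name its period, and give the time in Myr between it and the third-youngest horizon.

B, in the Ediacaran; 158 million years to A

Sorted youngest-first by Ma: D (161.4), B (627), A (785), E (1312), C (1895).
The second youngest is B at 627 Ma, which lies in 635–538.8 Ma: the Ediacaran.
The third youngest is A at 785 Ma; separation = |627 − 785| = 158 Myr.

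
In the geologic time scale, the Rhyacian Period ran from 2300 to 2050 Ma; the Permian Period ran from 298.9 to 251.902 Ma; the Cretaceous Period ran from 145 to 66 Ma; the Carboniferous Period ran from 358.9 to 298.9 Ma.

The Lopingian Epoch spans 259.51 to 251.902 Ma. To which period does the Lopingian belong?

The Lopingian (259.51–251.902 Ma) lies entirely within 298.9–251.902 Ma, the Permian Period.

Permian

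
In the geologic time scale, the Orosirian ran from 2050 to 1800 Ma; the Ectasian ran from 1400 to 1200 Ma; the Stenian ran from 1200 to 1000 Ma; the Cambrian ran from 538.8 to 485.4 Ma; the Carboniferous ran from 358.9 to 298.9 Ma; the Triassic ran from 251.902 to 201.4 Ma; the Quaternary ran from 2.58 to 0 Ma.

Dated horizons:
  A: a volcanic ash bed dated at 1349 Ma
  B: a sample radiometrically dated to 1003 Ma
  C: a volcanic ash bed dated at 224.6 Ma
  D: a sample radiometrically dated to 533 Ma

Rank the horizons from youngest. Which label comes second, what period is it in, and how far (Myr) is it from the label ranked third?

D, in the Cambrian; 470 million years to B

Sorted youngest-first by Ma: C (224.6), D (533), B (1003), A (1349).
The second youngest is D at 533 Ma, which lies in 538.8–485.4 Ma: the Cambrian.
The third youngest is B at 1003 Ma; separation = |533 − 1003| = 470 Myr.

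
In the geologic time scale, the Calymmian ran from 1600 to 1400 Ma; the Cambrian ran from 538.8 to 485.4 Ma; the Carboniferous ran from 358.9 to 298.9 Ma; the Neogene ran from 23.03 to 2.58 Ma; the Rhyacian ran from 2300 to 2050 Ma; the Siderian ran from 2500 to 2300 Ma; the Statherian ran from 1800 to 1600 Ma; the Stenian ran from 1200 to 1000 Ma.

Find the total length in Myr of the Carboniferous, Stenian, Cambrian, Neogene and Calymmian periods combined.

533.85 million years

Each duration: Carboniferous = 60; Stenian = 200; Cambrian = 53.4; Neogene = 20.45; Calymmian = 200.
Sum: 60 + 200 + 53.4 + 20.45 + 200 = 533.85 Myr.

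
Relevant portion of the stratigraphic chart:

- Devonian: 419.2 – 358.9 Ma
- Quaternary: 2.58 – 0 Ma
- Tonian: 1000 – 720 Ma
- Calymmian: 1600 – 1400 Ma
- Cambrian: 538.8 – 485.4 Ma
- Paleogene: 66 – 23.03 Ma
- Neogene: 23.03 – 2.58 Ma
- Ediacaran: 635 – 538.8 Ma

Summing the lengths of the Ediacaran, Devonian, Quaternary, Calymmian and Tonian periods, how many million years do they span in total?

Duration is start − end for each: (635 − 538.8) + (419.2 − 358.9) + (2.58 − 0) + (1600 − 1400) + (1000 − 720).
That is 96.2 + 60.3 + 2.58 + 200 + 280, which totals 639.08 million years.

639.08 million years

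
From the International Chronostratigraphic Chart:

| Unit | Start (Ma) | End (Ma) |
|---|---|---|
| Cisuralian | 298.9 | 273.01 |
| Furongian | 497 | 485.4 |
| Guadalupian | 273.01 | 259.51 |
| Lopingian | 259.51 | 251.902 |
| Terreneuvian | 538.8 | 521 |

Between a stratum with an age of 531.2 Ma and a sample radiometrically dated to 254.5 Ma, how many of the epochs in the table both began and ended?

531.2 Ma sits inside the Terreneuvian (538.8–521) and 254.5 Ma inside the Lopingian (259.51–251.902); neither of those is wholly between the two dates.
The listed epochs lying completely between them are Furongian, Cisuralian, Guadalupian — 3 in all.

3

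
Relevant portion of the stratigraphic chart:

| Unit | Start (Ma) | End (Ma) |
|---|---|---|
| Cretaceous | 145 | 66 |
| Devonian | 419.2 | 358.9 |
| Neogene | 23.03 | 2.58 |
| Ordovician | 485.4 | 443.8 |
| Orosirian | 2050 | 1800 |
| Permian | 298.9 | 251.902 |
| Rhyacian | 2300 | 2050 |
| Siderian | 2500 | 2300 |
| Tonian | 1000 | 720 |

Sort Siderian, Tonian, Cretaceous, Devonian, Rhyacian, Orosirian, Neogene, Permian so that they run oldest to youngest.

Siderian, Rhyacian, Orosirian, Tonian, Devonian, Permian, Cretaceous, Neogene

The oldest of these is Siderian (starts 2500 Ma) and the youngest is Neogene (ends 2.58 Ma).
In between, by decreasing start age: Rhyacian (2300), Orosirian (2050), Tonian (1000), Devonian (419.2), Permian (298.9), Cretaceous (145).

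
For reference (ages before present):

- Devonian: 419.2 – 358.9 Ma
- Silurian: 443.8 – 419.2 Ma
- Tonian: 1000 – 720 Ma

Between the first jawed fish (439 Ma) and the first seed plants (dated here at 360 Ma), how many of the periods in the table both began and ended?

The older date is 439 Ma and the younger is 360 Ma.
No period both begins after 439 Ma and ends before 360 Ma, so the count is 0.

0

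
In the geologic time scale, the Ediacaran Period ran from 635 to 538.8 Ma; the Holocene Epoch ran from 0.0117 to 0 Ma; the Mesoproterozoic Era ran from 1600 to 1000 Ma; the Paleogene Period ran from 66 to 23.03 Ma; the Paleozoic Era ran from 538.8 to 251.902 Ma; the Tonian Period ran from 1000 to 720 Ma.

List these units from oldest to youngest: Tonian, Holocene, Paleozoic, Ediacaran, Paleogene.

Tonian, Ediacaran, Paleozoic, Paleogene, Holocene

Read off each span (Ma): Tonian 1000–720; Holocene 0.0117–0; Paleozoic 538.8–251.902; Ediacaran 635–538.8; Paleogene 66–23.03.
Larger Ma is older, so oldest→youngest is Tonian, Ediacaran, Paleozoic, Paleogene, Holocene.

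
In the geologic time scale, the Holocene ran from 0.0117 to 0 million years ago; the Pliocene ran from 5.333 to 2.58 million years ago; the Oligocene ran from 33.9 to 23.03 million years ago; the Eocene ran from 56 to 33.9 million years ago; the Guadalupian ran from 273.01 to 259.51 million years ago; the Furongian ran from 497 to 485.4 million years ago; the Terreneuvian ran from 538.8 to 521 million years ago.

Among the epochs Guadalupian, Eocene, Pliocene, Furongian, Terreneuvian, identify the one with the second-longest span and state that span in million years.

Start − end for each: Guadalupian 273.01 − 259.51 = 13.5; Eocene 56 − 33.9 = 22.1; Pliocene 5.333 − 2.58 = 2.753; Furongian 497 − 485.4 = 11.6; Terreneuvian 538.8 − 521 = 17.8.
Ranking these from longest: Eocene > Terreneuvian > Guadalupian > Furongian > Pliocene.
Position 2 in that ranking is Terreneuvian, which lasted 17.8 Myr.

Terreneuvian, 17.8 million years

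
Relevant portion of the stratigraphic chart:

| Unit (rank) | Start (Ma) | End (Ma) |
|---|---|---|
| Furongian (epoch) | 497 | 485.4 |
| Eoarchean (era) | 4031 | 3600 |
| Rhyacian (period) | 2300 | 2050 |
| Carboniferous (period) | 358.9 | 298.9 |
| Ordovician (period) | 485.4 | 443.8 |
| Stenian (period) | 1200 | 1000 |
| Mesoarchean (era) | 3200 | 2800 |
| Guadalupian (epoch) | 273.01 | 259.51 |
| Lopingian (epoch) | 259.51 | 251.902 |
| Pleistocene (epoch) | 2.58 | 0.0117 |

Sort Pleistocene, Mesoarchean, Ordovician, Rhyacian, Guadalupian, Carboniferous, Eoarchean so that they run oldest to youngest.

Eoarchean, Mesoarchean, Rhyacian, Ordovician, Carboniferous, Guadalupian, Pleistocene

The oldest of these is Eoarchean (starts 4031 Ma) and the youngest is Pleistocene (ends 0.0117 Ma).
In between, by decreasing start age: Mesoarchean (3200), Rhyacian (2300), Ordovician (485.4), Carboniferous (358.9), Guadalupian (273.01).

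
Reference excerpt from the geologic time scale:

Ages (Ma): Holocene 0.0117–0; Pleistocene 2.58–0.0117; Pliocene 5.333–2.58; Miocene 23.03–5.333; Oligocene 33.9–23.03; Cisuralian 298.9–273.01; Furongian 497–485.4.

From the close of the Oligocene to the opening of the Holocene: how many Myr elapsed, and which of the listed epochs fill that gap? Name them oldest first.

23.0183 million years; Miocene, Pliocene, Pleistocene

End of Oligocene = 23.03 Ma; start of Holocene = 0.0117 Ma.
Gap = 23.03 − 0.0117 = 23.0183 Myr.
Epochs wholly inside 23.03–0.0117 Ma: Miocene (23.03–5.333), Pliocene (5.333–2.58), Pleistocene (2.58–0.0117).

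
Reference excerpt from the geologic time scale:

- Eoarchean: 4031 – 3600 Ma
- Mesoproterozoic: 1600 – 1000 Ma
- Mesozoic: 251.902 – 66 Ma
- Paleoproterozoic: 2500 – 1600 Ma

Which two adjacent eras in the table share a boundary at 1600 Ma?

Paleoproterozoic and Mesoproterozoic

The Paleoproterozoic ends at 1600 Ma and the Mesoproterozoic begins at 1600 Ma, so they share that boundary.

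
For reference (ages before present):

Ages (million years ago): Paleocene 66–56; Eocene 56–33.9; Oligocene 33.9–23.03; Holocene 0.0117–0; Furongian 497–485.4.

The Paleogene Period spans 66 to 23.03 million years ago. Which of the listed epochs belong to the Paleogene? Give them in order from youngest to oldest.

Epochs with both bounds inside 66–23.03 Ma: Oligocene (33.9–23.03), Eocene (56–33.9), Paleocene (66–56).

Oligocene, Eocene, Paleocene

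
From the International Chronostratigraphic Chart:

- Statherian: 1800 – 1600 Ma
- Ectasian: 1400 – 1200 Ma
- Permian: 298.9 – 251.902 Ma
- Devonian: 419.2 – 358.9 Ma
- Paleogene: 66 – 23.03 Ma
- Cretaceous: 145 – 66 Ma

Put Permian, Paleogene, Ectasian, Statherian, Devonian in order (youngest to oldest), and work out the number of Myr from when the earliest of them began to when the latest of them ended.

From the excerpt: Permian 298.9–251.902; Paleogene 66–23.03; Ectasian 1400–1200; Statherian 1800–1600; Devonian 419.2–358.9 (Ma).
Larger Ma is earlier, so the oldest is Statherian and the youngest is Paleogene; youngest to oldest: Paleogene, Permian, Devonian, Ectasian, Statherian.
Oldest start 1800 minus youngest end 23.03 gives 1776.97 Myr overall.

Paleogene, Permian, Devonian, Ectasian, Statherian; total span 1776.97 Myr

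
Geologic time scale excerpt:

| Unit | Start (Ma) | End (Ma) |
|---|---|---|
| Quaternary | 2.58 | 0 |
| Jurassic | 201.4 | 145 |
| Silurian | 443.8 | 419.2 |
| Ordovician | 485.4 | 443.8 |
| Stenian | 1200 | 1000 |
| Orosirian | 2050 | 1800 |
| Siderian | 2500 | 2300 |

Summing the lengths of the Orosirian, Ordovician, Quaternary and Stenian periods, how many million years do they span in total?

Duration is start − end for each: (2050 − 1800) + (485.4 − 443.8) + (2.58 − 0) + (1200 − 1000).
That is 250 + 41.6 + 2.58 + 200, which totals 494.18 million years.

494.18 million years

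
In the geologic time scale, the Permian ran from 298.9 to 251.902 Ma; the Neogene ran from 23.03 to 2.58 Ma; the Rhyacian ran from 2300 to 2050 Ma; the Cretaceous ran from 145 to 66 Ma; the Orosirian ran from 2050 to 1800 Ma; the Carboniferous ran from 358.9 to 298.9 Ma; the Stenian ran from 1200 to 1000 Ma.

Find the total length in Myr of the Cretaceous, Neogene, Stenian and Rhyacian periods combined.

549.45 million years

Each duration: Cretaceous = 79; Neogene = 20.45; Stenian = 200; Rhyacian = 250.
Sum: 79 + 20.45 + 200 + 250 = 549.45 Myr.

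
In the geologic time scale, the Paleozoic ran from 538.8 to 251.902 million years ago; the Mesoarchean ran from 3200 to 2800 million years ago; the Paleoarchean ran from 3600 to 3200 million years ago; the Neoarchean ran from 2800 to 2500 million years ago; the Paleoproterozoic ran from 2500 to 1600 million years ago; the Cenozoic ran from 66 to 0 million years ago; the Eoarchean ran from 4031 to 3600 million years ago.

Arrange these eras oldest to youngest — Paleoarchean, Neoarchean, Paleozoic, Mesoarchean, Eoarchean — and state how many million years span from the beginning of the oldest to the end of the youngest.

Start ages (Ma): Eoarchean 4031, Paleoarchean 3600, Mesoarchean 3200, Neoarchean 2800, Paleozoic 538.8.
Ordered oldest to youngest: Eoarchean, Paleoarchean, Mesoarchean, Neoarchean, Paleozoic.
Span = 4031 − 251.902 = 3779.098 Myr.

Eoarchean, Paleoarchean, Mesoarchean, Neoarchean, Paleozoic; total span 3779.098 Myr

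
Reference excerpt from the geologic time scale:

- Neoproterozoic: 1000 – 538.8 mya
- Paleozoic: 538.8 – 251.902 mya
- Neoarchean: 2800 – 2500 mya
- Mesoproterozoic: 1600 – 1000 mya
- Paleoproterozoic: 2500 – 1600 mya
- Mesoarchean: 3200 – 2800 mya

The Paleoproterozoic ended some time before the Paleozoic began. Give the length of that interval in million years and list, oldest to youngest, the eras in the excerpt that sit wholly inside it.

The Paleoproterozoic closes at 1600 Ma and the Paleozoic opens at 538.8 Ma, so the interval is 1600 − 538.8 = 1061.2 Myr.
An era fits inside if it starts at or after 1600 Ma and ends at or before 538.8 Ma; oldest first that gives Mesoproterozoic, Neoproterozoic.

1061.2 million years; Mesoproterozoic, Neoproterozoic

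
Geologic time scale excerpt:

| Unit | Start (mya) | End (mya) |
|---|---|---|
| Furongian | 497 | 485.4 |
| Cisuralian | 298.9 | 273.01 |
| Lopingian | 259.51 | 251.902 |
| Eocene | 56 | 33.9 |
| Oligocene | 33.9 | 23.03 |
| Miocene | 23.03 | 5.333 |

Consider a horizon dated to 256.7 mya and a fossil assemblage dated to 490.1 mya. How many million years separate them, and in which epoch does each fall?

Elapsed time: 490.1 − 256.7 = 233.4 Myr.
256.7 Ma lies within 259.51–251.902 Ma: Lopingian.
490.1 Ma lies within 497–485.4 Ma: Furongian.

233.4 million years apart; the first in the Lopingian, the second in the Furongian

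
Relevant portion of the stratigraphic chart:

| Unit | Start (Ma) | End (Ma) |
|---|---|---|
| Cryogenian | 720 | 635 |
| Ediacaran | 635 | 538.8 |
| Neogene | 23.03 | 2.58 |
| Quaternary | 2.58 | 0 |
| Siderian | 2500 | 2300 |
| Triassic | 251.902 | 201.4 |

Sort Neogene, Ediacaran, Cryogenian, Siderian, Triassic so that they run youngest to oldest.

Neogene → Triassic → Ediacaran → Cryogenian → Siderian

Sorting by start age (ascending Ma, since larger Ma = older): Neogene began 23.03, Triassic began 251.902, Ediacaran began 635, Cryogenian began 720, Siderian began 2500.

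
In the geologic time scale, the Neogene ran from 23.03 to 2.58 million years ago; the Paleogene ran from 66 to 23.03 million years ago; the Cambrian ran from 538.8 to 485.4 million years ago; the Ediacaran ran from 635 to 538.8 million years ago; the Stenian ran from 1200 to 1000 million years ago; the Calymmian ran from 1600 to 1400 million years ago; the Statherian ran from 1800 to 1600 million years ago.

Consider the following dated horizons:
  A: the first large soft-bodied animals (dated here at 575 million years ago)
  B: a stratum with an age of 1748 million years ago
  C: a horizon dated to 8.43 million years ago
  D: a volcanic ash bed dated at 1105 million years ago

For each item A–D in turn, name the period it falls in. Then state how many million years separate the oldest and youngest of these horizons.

A — Ediacaran; B — Statherian; C — Neogene; D — Stenian; span 1739.57 million years

Match each age against the start–end ranges in the excerpt: A = 575 Ma → Ediacaran (635–538.8); B = 1748 Ma → Statherian (1800–1600); C = 8.43 Ma → Neogene (23.03–2.58); D = 1105 Ma → Stenian (1200–1000).
The largest age is 1748 Ma and the smallest is 8.43 Ma; their difference is 1739.57 Myr.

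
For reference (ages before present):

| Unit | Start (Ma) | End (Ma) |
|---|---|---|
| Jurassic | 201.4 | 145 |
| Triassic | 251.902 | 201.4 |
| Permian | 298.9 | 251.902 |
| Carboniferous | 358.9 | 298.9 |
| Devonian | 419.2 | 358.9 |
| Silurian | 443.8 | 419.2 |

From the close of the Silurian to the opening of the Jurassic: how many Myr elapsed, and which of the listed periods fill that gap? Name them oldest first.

End of Silurian = 419.2 Ma; start of Jurassic = 201.4 Ma.
Gap = 419.2 − 201.4 = 217.8 Myr.
Periods wholly inside 419.2–201.4 Ma: Devonian (419.2–358.9), Carboniferous (358.9–298.9), Permian (298.9–251.902), Triassic (251.902–201.4).

217.8 million years; Devonian, Carboniferous, Permian, Triassic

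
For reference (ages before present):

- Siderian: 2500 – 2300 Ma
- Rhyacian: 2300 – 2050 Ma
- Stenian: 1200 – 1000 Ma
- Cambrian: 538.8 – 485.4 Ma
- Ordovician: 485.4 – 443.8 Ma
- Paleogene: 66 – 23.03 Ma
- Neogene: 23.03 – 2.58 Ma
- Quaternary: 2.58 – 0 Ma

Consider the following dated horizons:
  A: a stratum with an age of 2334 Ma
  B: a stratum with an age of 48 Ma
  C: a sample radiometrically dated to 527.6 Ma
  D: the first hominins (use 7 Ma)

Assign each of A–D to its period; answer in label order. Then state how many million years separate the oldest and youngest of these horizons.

A — Siderian; B — Paleogene; C — Cambrian; D — Neogene; span 2327 million years

A: 2334 Ma lies in 2500–2300 Ma, so Siderian.
B: 48 Ma lies in 66–23.03 Ma, so Paleogene.
C: 527.6 Ma lies in 538.8–485.4 Ma, so Cambrian.
D: 7 Ma lies in 23.03–2.58 Ma, so Neogene.
Oldest = 2334 Ma, youngest = 7 Ma → span 2327 Myr.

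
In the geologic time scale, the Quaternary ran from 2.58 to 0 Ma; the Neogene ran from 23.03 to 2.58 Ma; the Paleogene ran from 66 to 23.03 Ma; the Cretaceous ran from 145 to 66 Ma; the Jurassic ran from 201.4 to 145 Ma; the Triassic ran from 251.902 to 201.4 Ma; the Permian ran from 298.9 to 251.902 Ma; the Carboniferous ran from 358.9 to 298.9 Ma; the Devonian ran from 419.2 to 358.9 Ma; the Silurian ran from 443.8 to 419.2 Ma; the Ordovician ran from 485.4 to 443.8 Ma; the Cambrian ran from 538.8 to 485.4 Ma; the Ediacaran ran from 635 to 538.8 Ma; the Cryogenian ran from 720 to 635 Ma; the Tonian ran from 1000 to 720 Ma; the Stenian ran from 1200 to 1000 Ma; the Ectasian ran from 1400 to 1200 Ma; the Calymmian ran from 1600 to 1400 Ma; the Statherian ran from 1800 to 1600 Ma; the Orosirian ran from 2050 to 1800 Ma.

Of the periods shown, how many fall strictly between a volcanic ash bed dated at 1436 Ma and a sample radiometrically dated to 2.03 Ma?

16

1436 Ma sits inside the Calymmian (1600–1400) and 2.03 Ma inside the Quaternary (2.58–0); neither of those is wholly between the two dates.
The listed periods lying completely between them are Ectasian, Stenian, Tonian, Cryogenian, Ediacaran, Cambrian, Ordovician, Silurian, Devonian, Carboniferous, Permian, Triassic, Jurassic, Cretaceous, Paleogene, Neogene — 16 in all.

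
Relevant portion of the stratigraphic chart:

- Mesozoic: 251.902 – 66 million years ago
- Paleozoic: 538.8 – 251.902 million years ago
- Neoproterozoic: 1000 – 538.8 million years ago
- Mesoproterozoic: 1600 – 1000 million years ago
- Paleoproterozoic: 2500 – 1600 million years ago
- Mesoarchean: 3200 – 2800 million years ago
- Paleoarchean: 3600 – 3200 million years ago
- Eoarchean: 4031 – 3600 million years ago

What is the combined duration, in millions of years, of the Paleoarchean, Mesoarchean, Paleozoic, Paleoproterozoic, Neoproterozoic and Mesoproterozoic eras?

3048.098 million years

Each duration: Paleoarchean = 400; Mesoarchean = 400; Paleozoic = 286.898; Paleoproterozoic = 900; Neoproterozoic = 461.2; Mesoproterozoic = 600.
Sum: 400 + 400 + 286.898 + 900 + 461.2 + 600 = 3048.098 Myr.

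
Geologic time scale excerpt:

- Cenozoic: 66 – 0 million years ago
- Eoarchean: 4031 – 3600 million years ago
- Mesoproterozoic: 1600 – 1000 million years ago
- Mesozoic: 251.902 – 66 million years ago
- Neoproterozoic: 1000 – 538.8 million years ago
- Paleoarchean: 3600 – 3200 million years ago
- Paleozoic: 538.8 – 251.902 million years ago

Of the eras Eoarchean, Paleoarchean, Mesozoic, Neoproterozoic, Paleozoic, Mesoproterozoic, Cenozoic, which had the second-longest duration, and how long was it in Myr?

Start − end for each: Eoarchean 4031 − 3600 = 431; Paleoarchean 3600 − 3200 = 400; Mesozoic 251.902 − 66 = 185.902; Neoproterozoic 1000 − 538.8 = 461.2; Paleozoic 538.8 − 251.902 = 286.898; Mesoproterozoic 1600 − 1000 = 600; Cenozoic 66 − 0 = 66.
Ranking these from longest: Mesoproterozoic > Neoproterozoic > Eoarchean > Paleoarchean > Paleozoic > Mesozoic > Cenozoic.
Position 2 in that ranking is Neoproterozoic, which lasted 461.2 Myr.

Neoproterozoic, 461.2 million years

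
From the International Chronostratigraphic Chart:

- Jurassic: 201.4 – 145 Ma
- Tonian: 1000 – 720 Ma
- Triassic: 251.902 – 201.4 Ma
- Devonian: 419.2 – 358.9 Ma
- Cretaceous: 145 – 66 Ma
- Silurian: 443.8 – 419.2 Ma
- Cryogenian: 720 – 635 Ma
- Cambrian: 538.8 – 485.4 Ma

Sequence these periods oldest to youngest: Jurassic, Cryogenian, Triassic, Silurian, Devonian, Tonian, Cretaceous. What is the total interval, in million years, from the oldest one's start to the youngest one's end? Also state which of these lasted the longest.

From the excerpt: Jurassic 201.4–145; Cryogenian 720–635; Triassic 251.902–201.4; Silurian 443.8–419.2; Devonian 419.2–358.9; Tonian 1000–720; Cretaceous 145–66 (Ma).
Larger Ma is earlier, so the oldest is Tonian and the youngest is Cretaceous; oldest to youngest: Tonian, Cryogenian, Silurian, Devonian, Triassic, Jurassic, Cretaceous.
Oldest start 1000 minus youngest end 66 gives 934 Myr overall.
Individual lengths (start − end): Jurassic 56.4; Tonian 280; Cretaceous 79; Cryogenian 85; Devonian 60.3; Triassic 50.502; Silurian 24.6. The largest is Tonian at 280 Myr.

Tonian → Cryogenian → Silurian → Devonian → Triassic → Jurassic → Cretaceous; total span 934 Myr; longest is Tonian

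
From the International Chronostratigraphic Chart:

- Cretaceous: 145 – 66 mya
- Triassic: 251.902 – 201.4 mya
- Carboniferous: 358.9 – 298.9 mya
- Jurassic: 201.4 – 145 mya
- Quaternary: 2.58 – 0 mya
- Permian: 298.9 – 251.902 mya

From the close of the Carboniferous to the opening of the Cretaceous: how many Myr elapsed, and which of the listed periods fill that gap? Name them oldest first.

End of Carboniferous = 298.9 Ma; start of Cretaceous = 145 Ma.
Gap = 298.9 − 145 = 153.9 Myr.
Periods wholly inside 298.9–145 Ma: Permian (298.9–251.902), Triassic (251.902–201.4), Jurassic (201.4–145).

153.9 million years; Permian, Triassic, Jurassic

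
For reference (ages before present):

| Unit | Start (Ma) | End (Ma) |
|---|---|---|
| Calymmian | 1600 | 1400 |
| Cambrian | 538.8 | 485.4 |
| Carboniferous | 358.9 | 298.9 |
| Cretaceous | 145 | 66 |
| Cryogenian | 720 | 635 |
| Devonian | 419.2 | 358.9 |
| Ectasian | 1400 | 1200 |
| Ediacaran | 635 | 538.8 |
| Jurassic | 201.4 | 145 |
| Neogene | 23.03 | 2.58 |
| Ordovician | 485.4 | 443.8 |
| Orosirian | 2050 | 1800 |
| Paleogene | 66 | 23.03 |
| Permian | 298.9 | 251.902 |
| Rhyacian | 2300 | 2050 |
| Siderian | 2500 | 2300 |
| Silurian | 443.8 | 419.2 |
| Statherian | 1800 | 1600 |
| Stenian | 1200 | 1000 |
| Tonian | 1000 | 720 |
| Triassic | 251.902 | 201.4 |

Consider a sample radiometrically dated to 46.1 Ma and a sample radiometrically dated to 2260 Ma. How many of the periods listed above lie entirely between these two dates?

17

The older date is 2260 Ma and the younger is 46.1 Ma.
Periods with start < 2260 and end > 46.1 Ma: Orosirian (2050–1800), Statherian (1800–1600), Calymmian (1600–1400), Ectasian (1400–1200), Stenian (1200–1000), Tonian (1000–720), Cryogenian (720–635), Ediacaran (635–538.8), Cambrian (538.8–485.4), Ordovician (485.4–443.8), Silurian (443.8–419.2), Devonian (419.2–358.9), Carboniferous (358.9–298.9), Permian (298.9–251.902), Triassic (251.902–201.4), Jurassic (201.4–145), Cretaceous (145–66).
That is 17 complete periods.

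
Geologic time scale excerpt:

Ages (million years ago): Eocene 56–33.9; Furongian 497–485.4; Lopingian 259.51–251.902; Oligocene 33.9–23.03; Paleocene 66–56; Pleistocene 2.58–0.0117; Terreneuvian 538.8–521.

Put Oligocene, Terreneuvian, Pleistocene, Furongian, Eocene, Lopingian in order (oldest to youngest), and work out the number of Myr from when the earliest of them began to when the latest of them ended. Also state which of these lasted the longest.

Start ages (Ma): Terreneuvian 538.8, Furongian 497, Lopingian 259.51, Eocene 56, Oligocene 33.9, Pleistocene 2.58.
Ordered oldest to youngest: Terreneuvian, Furongian, Lopingian, Eocene, Oligocene, Pleistocene.
Span = 538.8 − 0.0117 = 538.7883 Myr.
Durations: Oligocene 10.87, Furongian 11.6, Eocene 22.1, Pleistocene 2.5683, Terreneuvian 17.8, Lopingian 7.608 → longest is Eocene (22.1 Myr).

Terreneuvian → Furongian → Lopingian → Eocene → Oligocene → Pleistocene; total span 538.7883 Myr; longest is Eocene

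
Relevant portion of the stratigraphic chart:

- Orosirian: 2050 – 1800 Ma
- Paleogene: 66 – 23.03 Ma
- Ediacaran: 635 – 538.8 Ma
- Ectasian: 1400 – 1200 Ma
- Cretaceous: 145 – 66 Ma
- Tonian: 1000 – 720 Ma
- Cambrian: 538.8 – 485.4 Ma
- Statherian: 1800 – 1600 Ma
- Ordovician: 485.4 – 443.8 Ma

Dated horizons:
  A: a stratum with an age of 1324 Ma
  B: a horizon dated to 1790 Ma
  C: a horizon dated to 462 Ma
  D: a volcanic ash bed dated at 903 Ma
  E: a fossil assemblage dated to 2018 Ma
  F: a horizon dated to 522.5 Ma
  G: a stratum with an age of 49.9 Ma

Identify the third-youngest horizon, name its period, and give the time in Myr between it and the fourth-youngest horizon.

F, in the Cambrian; 380.5 million years to D

Smaller Ma means younger, so youngest first: G 49.9 < C 462 < F 522.5 < D 903 < A 1324 < B 1790 < E 2018.
Counting 3 along gives F (522.5 Ma); the excerpt puts that inside the Cambrian, 538.8–485.4 Ma.
Next in line is D (903 Ma), and 903 − 522.5 = 380.5 Myr.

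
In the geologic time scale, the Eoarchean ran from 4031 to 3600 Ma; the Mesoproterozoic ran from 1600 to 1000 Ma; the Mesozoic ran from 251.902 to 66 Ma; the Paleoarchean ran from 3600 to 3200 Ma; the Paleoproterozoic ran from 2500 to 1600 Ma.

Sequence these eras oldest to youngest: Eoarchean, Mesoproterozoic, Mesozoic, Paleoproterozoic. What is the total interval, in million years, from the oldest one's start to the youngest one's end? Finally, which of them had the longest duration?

From the excerpt: Eoarchean 4031–3600; Mesoproterozoic 1600–1000; Mesozoic 251.902–66; Paleoproterozoic 2500–1600 (Ma).
Larger Ma is earlier, so the oldest is Eoarchean and the youngest is Mesozoic; oldest to youngest: Eoarchean, Paleoproterozoic, Mesoproterozoic, Mesozoic.
Oldest start 4031 minus youngest end 66 gives 3965 Myr overall.
Individual lengths (start − end): Mesozoic 185.902; Paleoproterozoic 900; Mesoproterozoic 600; Eoarchean 431. The largest is Paleoproterozoic at 900 Myr.

Eoarchean, Paleoproterozoic, Mesoproterozoic, Mesozoic; total span 3965 Myr; longest is Paleoproterozoic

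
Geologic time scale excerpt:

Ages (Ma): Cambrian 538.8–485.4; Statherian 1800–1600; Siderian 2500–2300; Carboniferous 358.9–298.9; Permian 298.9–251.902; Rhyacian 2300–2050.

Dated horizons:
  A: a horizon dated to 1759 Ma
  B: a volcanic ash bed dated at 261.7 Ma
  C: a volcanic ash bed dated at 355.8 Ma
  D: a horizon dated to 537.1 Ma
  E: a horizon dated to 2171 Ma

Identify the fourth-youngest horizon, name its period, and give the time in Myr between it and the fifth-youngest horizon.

A, in the Statherian; 412 million years to E

Smaller Ma means younger, so youngest first: B 261.7 < C 355.8 < D 537.1 < A 1759 < E 2171.
Counting 4 along gives A (1759 Ma); the excerpt puts that inside the Statherian, 1800–1600 Ma.
Next in line is E (2171 Ma), and 2171 − 1759 = 412 Myr.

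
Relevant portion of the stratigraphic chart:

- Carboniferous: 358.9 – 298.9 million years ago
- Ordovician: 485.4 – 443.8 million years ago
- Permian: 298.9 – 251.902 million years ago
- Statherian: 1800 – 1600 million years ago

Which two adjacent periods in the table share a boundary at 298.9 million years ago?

Carboniferous and Permian

The Carboniferous ends at 298.9 million years ago and the Permian begins at 298.9 million years ago, so they share that boundary.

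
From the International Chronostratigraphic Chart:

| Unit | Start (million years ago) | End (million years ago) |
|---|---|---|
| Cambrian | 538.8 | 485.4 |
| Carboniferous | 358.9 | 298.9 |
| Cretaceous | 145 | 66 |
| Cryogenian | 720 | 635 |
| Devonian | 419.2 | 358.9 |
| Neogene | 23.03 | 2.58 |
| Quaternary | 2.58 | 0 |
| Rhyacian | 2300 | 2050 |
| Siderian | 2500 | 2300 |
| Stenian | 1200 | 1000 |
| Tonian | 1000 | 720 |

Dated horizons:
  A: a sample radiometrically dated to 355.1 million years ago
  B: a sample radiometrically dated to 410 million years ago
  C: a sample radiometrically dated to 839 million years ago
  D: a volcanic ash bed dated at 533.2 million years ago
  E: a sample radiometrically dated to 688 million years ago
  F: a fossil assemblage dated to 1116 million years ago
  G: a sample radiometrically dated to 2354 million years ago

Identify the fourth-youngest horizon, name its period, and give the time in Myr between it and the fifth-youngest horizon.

E, in the Cryogenian; 151 million years to C

Smaller Ma means younger, so youngest first: A 355.1 < B 410 < D 533.2 < E 688 < C 839 < F 1116 < G 2354.
Counting 4 along gives E (688 Ma); the excerpt puts that inside the Cryogenian, 720–635 Ma.
Next in line is C (839 Ma), and 839 − 688 = 151 Myr.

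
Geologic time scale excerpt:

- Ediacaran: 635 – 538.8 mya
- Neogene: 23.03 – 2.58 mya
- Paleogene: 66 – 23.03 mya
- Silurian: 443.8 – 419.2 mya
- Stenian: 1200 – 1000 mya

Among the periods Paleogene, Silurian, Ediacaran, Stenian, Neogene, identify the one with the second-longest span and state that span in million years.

Ediacaran, 96.2 million years

Start − end for each: Paleogene 66 − 23.03 = 42.97; Silurian 443.8 − 419.2 = 24.6; Ediacaran 635 − 538.8 = 96.2; Stenian 1200 − 1000 = 200; Neogene 23.03 − 2.58 = 20.45.
Ranking these from longest: Stenian > Ediacaran > Paleogene > Silurian > Neogene.
Position 2 in that ranking is Ediacaran, which lasted 96.2 Myr.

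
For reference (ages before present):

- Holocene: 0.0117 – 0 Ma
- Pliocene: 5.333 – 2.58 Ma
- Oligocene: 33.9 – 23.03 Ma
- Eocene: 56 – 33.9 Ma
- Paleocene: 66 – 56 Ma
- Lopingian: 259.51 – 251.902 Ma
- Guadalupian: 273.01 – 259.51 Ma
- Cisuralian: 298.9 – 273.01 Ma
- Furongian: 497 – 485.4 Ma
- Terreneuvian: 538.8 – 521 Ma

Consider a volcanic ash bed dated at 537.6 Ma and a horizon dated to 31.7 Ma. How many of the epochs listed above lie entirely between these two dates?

6

537.6 Ma sits inside the Terreneuvian (538.8–521) and 31.7 Ma inside the Oligocene (33.9–23.03); neither of those is wholly between the two dates.
The listed epochs lying completely between them are Furongian, Cisuralian, Guadalupian, Lopingian, Paleocene, Eocene — 6 in all.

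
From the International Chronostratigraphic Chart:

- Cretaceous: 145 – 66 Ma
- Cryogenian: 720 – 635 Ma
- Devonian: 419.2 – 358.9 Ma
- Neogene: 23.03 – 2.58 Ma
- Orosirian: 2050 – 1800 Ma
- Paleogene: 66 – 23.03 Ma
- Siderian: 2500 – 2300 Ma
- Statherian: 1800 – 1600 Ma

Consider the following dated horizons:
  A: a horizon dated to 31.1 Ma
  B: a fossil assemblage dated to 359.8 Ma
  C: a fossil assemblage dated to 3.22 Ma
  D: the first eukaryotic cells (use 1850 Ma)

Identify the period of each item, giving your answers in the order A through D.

A — Paleogene; B — Devonian; C — Neogene; D — Orosirian

A: 31.1 Ma lies in 66–23.03 Ma, so Paleogene.
B: 359.8 Ma lies in 419.2–358.9 Ma, so Devonian.
C: 3.22 Ma lies in 23.03–2.58 Ma, so Neogene.
D: 1850 Ma lies in 2050–1800 Ma, so Orosirian.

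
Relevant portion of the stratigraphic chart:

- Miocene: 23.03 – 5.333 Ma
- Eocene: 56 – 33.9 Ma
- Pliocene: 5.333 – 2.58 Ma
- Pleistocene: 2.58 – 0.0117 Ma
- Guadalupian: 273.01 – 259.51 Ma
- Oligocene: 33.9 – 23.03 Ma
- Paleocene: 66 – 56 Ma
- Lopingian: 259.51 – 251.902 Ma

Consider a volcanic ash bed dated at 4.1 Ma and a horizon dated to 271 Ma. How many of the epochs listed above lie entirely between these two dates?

5

The older date is 271 Ma and the younger is 4.1 Ma.
Epochs with start < 271 and end > 4.1 Ma: Lopingian (259.51–251.902), Paleocene (66–56), Eocene (56–33.9), Oligocene (33.9–23.03), Miocene (23.03–5.333).
That is 5 complete epochs.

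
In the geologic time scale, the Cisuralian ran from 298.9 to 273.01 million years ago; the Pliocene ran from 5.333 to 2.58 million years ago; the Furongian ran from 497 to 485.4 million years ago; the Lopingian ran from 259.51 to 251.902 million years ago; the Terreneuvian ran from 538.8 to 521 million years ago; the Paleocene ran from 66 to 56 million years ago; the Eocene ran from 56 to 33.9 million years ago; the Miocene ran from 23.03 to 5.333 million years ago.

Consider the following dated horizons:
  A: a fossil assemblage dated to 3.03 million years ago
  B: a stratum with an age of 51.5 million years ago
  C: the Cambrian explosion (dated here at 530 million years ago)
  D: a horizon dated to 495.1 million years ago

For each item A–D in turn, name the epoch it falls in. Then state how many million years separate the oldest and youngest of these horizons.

A — Pliocene; B — Eocene; C — Terreneuvian; D — Furongian; span 526.97 million years

Match each age against the start–end ranges in the excerpt: A = 3.03 Ma → Pliocene (5.333–2.58); B = 51.5 Ma → Eocene (56–33.9); C = 530 Ma → Terreneuvian (538.8–521); D = 495.1 Ma → Furongian (497–485.4).
The largest age is 530 Ma and the smallest is 3.03 Ma; their difference is 526.97 Myr.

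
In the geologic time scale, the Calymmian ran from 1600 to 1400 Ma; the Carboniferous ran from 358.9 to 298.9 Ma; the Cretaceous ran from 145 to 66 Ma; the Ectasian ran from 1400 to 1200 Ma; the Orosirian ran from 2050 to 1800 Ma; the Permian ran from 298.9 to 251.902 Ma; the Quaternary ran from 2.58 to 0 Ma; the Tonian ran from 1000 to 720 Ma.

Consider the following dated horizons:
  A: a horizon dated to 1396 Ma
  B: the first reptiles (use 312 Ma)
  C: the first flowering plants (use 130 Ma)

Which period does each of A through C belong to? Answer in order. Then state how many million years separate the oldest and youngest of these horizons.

Match each age against the start–end ranges in the excerpt: A = 1396 Ma → Ectasian (1400–1200); B = 312 Ma → Carboniferous (358.9–298.9); C = 130 Ma → Cretaceous (145–66).
The largest age is 1396 Ma and the smallest is 130 Ma; their difference is 1266 Myr.

A — Ectasian; B — Carboniferous; C — Cretaceous; span 1266 million years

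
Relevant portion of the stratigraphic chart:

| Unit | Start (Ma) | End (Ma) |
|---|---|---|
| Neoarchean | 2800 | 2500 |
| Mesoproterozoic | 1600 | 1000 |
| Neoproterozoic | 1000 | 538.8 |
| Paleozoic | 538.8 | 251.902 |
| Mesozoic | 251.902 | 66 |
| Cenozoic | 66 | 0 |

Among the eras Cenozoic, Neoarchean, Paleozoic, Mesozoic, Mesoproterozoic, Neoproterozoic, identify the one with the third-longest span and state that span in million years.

Start − end for each: Cenozoic 66 − 0 = 66; Neoarchean 2800 − 2500 = 300; Paleozoic 538.8 − 251.902 = 286.898; Mesozoic 251.902 − 66 = 185.902; Mesoproterozoic 1600 − 1000 = 600; Neoproterozoic 1000 − 538.8 = 461.2.
Ranking these from longest: Mesoproterozoic > Neoproterozoic > Neoarchean > Paleozoic > Mesozoic > Cenozoic.
Position 3 in that ranking is Neoarchean, which lasted 300 Myr.

Neoarchean, 300 million years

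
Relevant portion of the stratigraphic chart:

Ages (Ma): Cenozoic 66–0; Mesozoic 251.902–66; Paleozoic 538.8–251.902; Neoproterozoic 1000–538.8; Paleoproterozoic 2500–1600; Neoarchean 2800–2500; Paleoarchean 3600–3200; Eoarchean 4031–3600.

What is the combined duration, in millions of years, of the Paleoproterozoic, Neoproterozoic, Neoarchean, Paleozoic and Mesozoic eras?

Duration is start − end for each: (2500 − 1600) + (1000 − 538.8) + (2800 − 2500) + (538.8 − 251.902) + (251.902 − 66).
That is 900 + 461.2 + 300 + 286.898 + 185.902, which totals 2134 million years.

2134 million years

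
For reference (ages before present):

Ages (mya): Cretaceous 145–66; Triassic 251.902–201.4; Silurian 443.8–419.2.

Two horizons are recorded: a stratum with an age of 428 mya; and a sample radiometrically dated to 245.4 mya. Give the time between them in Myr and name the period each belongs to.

182.6 million years apart; the first in the Silurian, the second in the Triassic

Elapsed time: 428 − 245.4 = 182.6 Myr.
428 Ma lies within 443.8–419.2 Ma: Silurian.
245.4 Ma lies within 251.902–201.4 Ma: Triassic.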